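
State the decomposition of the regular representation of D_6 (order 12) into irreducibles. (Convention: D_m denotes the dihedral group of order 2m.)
Each irreducible V_i of dimension d_i appears with multiplicity d_i, i.e. rho_reg = (direct sum over all irreducibles V_i) d_i V_i. The irreducible dimensions for D_6 are 1, 1, 1, 1, 2, 2: 4 irreducibles of dimension 1, each with multiplicity 1; 2 irreducibles of dimension 2, each with multiplicity 2. Total dimension 4*1*1 + 2*2*2 = 12 = |G|.

Working: General theorem: in the regular representation of a finite group G, each irreducible appears with multiplicity equal to its dimension. Check: dim(rho_reg) = sum d_i^2 = 1 + 1 + 1 + 1 + 4 + 4 = 12 = |G|.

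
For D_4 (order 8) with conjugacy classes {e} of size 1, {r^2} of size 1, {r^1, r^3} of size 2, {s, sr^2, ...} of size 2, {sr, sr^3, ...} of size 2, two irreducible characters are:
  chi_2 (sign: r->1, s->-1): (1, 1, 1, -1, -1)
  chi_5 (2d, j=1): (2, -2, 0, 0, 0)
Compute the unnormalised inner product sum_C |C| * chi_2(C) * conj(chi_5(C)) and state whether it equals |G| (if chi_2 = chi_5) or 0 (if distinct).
Sum = 0; so <chi_2, chi_5> = 0 (distinct irreducibles are orthogonal).

Reasoning: Compute term by term over conjugacy classes (|C| * chi_2(C) * conj(chi_5(C))):
  1*(1)*conj(2) + 1*(1)*conj(-2) + 2*(1)*conj(0) + 2*(-1)*conj(0) + 2*(-1)*conj(0)
  = (2) + (-2) + (0) + (0) + (0)
  = 0.
Dividing by |G| = 8 gives 0/8 = 0, matching the row-orthogonality relation <chi_2, chi_5> = [chi_2 = chi_5].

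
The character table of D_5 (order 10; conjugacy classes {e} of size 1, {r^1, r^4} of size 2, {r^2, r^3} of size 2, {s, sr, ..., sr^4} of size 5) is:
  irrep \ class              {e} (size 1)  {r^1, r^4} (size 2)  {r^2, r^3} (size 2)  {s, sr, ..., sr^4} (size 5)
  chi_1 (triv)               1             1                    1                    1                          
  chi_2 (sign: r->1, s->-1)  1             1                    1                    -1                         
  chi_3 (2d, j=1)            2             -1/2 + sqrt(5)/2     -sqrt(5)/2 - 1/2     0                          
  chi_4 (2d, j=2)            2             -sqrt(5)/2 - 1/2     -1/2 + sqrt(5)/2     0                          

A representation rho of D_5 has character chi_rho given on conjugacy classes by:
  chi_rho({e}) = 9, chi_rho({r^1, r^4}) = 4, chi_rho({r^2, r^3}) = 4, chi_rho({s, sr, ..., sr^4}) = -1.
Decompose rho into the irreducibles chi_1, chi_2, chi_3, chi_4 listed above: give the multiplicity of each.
Multiplicities: chi_1: 2, chi_2: 3, chi_3: 1, chi_4: 1.

Working: Use <chi_rho, chi> = (1/|G|) sum_C |C| * chi_rho(C) * conj(chi(C)) with |G| = 10 for each irreducible chi in the table:
  <chi_rho, chi_1> = (1/10)[1*(9)*conj(1) + 2*(4)*conj(1) + 2*(4)*conj(1) + 5*(-1)*conj(1)]
      = (1/10)[(9) + (8) + (8) + (-5)] = 20/10 = 2
  <chi_rho, chi_2> = (1/10)[1*(9)*conj(1) + 2*(4)*conj(1) + 2*(4)*conj(1) + 5*(-1)*conj(-1)]
      = (1/10)[(9) + (8) + (8) + (5)] = 30/10 = 3
  <chi_rho, chi_3> = (1/10)[1*(9)*conj(2) + 2*(4)*conj(-1/2 + sqrt(5)/2) + 2*(4)*conj(-sqrt(5)/2 - 1/2) + 5*(-1)*conj(0)]
      = (1/10)[(18) + (-4 + 4*sqrt(5)) + (-4*sqrt(5) - 4) + (0)] = 10/10 = 1
  <chi_rho, chi_4> = (1/10)[1*(9)*conj(2) + 2*(4)*conj(-sqrt(5)/2 - 1/2) + 2*(4)*conj(-1/2 + sqrt(5)/2) + 5*(-1)*conj(0)]
      = (1/10)[(18) + (-4*sqrt(5) - 4) + (-4 + 4*sqrt(5)) + (0)] = 10/10 = 1
Dimension check: dim(rho) = sum (mult * dim) = 2*1 + 3*1 + 1*2 + 1*2 = 9 = chi_rho(e) = 9.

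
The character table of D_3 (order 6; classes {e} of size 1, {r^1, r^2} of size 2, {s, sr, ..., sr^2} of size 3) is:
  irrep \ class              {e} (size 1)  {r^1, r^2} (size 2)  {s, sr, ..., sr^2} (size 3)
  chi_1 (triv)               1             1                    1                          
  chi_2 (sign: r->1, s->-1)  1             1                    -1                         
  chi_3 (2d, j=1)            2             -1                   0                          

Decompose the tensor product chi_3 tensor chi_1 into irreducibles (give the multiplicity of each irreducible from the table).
chi_3 tensor chi_1 = chi_3 (all other irreducibles have multiplicity 0).

Justification: The character of a tensor product is the pointwise product (chi_3 * chi_1)(C) = chi_3(C) * chi_1(C):
  {e}: (2)*(1), {r^1, r^2}: (-1)*(1), {s, sr, ..., sr^2}: (0)*(1)
so (chi_3 * chi_1) takes values
  {e} -> 2, {r^1, r^2} -> -1, {s, sr, ..., sr^2} -> 0.
Now take the inner product of this character with each irreducible chi from the table, <chi_3*chi_1, chi> = (1/6) sum_C |C| (chi_3*chi_1)(C) conj(chi(C)):
  <chi_3*chi_1, chi_1> = (1/6)[1*(2)*conj(1) + 2*(-1)*conj(1) + 3*(0)*conj(1)]
      = (1/6)[(2) + (-2) + (0)] = 0/6 = 0
  <chi_3*chi_1, chi_2> = (1/6)[1*(2)*conj(1) + 2*(-1)*conj(1) + 3*(0)*conj(-1)]
      = (1/6)[(2) + (-2) + (0)] = 0/6 = 0
  <chi_3*chi_1, chi_3> = (1/6)[1*(2)*conj(2) + 2*(-1)*conj(-1) + 3*(0)*conj(0)]
      = (1/6)[(4) + (2) + (0)] = 6/6 = 1
Hence the multiplicities are chi_3: 1. Dimension check: dim(chi_3)*dim(chi_1) = 2*1 = 2 and sum (mult * dim) = 1*2 = 2.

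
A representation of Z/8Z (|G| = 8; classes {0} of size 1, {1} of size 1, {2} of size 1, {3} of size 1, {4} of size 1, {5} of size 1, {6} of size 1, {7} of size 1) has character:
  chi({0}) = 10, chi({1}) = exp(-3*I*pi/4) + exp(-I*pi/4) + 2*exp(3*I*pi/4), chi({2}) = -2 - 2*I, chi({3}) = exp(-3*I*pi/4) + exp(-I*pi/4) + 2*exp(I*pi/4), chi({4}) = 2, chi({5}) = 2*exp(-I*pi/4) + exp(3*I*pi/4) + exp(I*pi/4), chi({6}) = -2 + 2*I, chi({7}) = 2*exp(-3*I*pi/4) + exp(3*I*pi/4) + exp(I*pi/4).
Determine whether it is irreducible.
Not irreducible (reducible): <chi, chi> = 16 > 1.

<chi, chi> = (1/|G|) sum_C |C| * |chi(C)|^2 = (1/8)[1*|10|^2 + 1*|exp(-3*I*pi/4) + exp(-I*pi/4) + 2*exp(3*I*pi/4)|^2 + 1*|-2 - 2*I|^2 + 1*|exp(-3*I*pi/4) + exp(-I*pi/4) + 2*exp(I*pi/4)|^2 + 1*|2|^2 + 1*|2*exp(-I*pi/4) + exp(3*I*pi/4) + exp(I*pi/4)|^2 + 1*|-2 + 2*I|^2 + 1*|2*exp(-3*I*pi/4) + exp(3*I*pi/4) + exp(I*pi/4)|^2]
  = (1/8)[(100) + (2) + (8) + (2) + (4) + (2) + (8) + (2)] = 128/8 = 16.
(Exp terms are combined using exp(i*s)*conj(exp(i*t)) = exp(i*(s-t)), and sums of them are collapsed using the identity that for every m > 1 the m distinct m-th roots of unity sum to 0, e.g. 1 + exp(2*I*pi/3) + exp(-2*I*pi/3) = 0.)
A character is irreducible iff <chi, chi> = 1, so this representation is reducible.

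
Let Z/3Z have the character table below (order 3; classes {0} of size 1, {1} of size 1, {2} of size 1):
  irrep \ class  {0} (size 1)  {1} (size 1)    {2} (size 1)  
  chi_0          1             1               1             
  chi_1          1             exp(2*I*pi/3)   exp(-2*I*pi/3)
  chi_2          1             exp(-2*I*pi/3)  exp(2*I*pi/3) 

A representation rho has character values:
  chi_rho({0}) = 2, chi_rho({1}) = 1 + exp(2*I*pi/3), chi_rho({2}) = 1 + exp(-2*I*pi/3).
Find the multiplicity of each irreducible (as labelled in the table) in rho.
Multiplicities: chi_0: 1, chi_1: 1, chi_2: 0.

Solution. Use <chi_rho, chi> = (1/|G|) sum_C |C| * chi_rho(C) * conj(chi(C)) with |G| = 3 for each irreducible chi in the table:
  <chi_rho, chi_0> = (1/3)[1*(2)*conj(1) + 1*(1 + exp(2*I*pi/3))*conj(1) + 1*(1 + exp(-2*I*pi/3))*conj(1)]
      = (1/3)[(2) + (1 + exp(2*I*pi/3)) + (1 + exp(-2*I*pi/3))] = 3/3 = 1
  <chi_rho, chi_1> = (1/3)[1*(2)*conj(1) + 1*(1 + exp(2*I*pi/3))*conj(exp(2*I*pi/3)) + 1*(1 + exp(-2*I*pi/3))*conj(exp(-2*I*pi/3))]
      = (1/3)[(2) + (1 + exp(-2*I*pi/3)) + (1 + exp(2*I*pi/3))] = 3/3 = 1
  <chi_rho, chi_2> = (1/3)[1*(2)*conj(1) + 1*(1 + exp(2*I*pi/3))*conj(exp(-2*I*pi/3)) + 1*(1 + exp(-2*I*pi/3))*conj(exp(2*I*pi/3))]
      = (1/3)[(2) + (-1) + (-1)] = 0/3 = 0
(Exp terms are combined using exp(i*s)*conj(exp(i*t)) = exp(i*(s-t)), and sums of them are collapsed using the identity that for every m > 1 the m distinct m-th roots of unity sum to 0, e.g. 1 + exp(2*I*pi/3) + exp(-2*I*pi/3) = 0.)
Dimension check: dim(rho) = sum (mult * dim) = 1*1 + 1*1 + 0*1 = 2 = chi_rho(e) = 2.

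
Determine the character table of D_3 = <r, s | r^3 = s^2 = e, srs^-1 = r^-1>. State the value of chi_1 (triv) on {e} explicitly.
Conjugacy classes: {e} of size 1, {r^1, r^2} of size 2, {s, sr, ..., sr^2} of size 3.
Character table:
  irrep \ class              {e} (size 1)  {r^1, r^2} (size 2)  {s, sr, ..., sr^2} (size 3)
  chi_1 (triv)               1             1                    1                          
  chi_2 (sign: r->1, s->-1)  1             1                    -1                         
  chi_3 (2d, j=1)            2             -1                   0                          

Spot check: chi_1 (triv) on {e} = 1.

D_3 has order 2*3 = 6 with 3 conjugacy classes, hence 3 irreducibles. Sum of squared dims 1 + 1 + 4 = 6 = |G|. Linear characters come from the abelianisation; the 2-dimensional irreps have character r^k -> 2*cos(2*pi*j*k/3), reflections -> 0.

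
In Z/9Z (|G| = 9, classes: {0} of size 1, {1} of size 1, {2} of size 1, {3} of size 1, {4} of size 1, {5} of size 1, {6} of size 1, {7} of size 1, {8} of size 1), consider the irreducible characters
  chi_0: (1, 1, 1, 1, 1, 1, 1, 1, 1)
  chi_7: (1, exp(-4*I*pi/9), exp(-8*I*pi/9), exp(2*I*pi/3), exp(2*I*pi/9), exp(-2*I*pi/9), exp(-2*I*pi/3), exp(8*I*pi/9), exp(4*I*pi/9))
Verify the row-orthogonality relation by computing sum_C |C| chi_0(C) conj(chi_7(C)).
Sum = 0; so <chi_0, chi_7> = 0 (distinct irreducibles are orthogonal).

Justification: Compute term by term over conjugacy classes (|C| * chi_0(C) * conj(chi_7(C))):
  1*(1)*conj(1) + 1*(1)*conj(exp(-4*I*pi/9)) + 1*(1)*conj(exp(-8*I*pi/9)) + 1*(1)*conj(exp(2*I*pi/3)) + 1*(1)*conj(exp(2*I*pi/9)) + 1*(1)*conj(exp(-2*I*pi/9)) + 1*(1)*conj(exp(-2*I*pi/3)) + 1*(1)*conj(exp(8*I*pi/9)) + 1*(1)*conj(exp(4*I*pi/9))
  = (1) + (exp(4*I*pi/9)) + (exp(8*I*pi/9)) + (exp(-2*I*pi/3)) + (exp(-2*I*pi/9)) + (exp(2*I*pi/9)) + (exp(2*I*pi/3)) + (exp(-8*I*pi/9)) + (exp(-4*I*pi/9))
  = 0.
(Exp terms are combined using exp(i*s)*conj(exp(i*t)) = exp(i*(s-t)), and sums of them are collapsed using the identity that for every m > 1 the m distinct m-th roots of unity sum to 0, e.g. 1 + exp(2*I*pi/3) + exp(-2*I*pi/3) = 0.)
Dividing by |G| = 9 gives 0/9 = 0, matching the row-orthogonality relation <chi_0, chi_7> = [chi_0 = chi_7].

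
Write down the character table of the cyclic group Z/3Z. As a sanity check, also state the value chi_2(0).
Character table of Z/3Z (irreps indexed chi_0,...,chi_2 with chi_k(m) = zeta_3^(k*m), zeta_3 = exp(2*pi*i/3)):
  irrep \ class  {0} (size 1)  {1} (size 1)    {2} (size 1)  
  chi_0          1             1               1             
  chi_1          1             exp(2*I*pi/3)   exp(-2*I*pi/3)
  chi_2          1             exp(-2*I*pi/3)  exp(2*I*pi/3) 

Spot check: chi_2(0) = zeta_3^(2*0) = zeta_3^0 = 1.

Proof sketch: Z/3Z is abelian, so all 3 irreducible complex representations are 1-dimensional. They are given by chi_k(m) = zeta_3^(k*m) for k = 0,...,2. Row orthogonality: sum_m chi_k(m) conj(chi_l(m)) = 3 * [k = l].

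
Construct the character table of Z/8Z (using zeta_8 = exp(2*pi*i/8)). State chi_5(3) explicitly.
Character table of Z/8Z (irreps indexed chi_0,...,chi_7 with chi_k(m) = zeta_8^(k*m), zeta_8 = exp(2*pi*i/8)):
  irrep \ class  {0} (size 1)  {1} (size 1)    {2} (size 1)  {3} (size 1)    {4} (size 1)  {5} (size 1)    {6} (size 1)  {7} (size 1)  
  chi_0          1             1               1             1               1             1               1             1             
  chi_1          1             exp(I*pi/4)     I             exp(3*I*pi/4)   -1            exp(-3*I*pi/4)  -I            exp(-I*pi/4)  
  chi_2          1             I               -1            -I              1             I               -1            -I            
  chi_3          1             exp(3*I*pi/4)   -I            exp(I*pi/4)     -1            exp(-I*pi/4)    I             exp(-3*I*pi/4)
  chi_4          1             -1              1             -1              1             -1              1             -1            
  chi_5          1             exp(-3*I*pi/4)  I             exp(-I*pi/4)    -1            exp(I*pi/4)     -I            exp(3*I*pi/4) 
  chi_6          1             -I              -1            I               1             -I              -1            I             
  chi_7          1             exp(-I*pi/4)    -I            exp(-3*I*pi/4)  -1            exp(3*I*pi/4)   I             exp(I*pi/4)   

Spot check: chi_5(3) = zeta_8^(5*3) = zeta_8^15 = exp(-I*pi/4).

Z/8Z is abelian, so all 8 irreducible complex representations are 1-dimensional. They are given by chi_k(m) = zeta_8^(k*m) for k = 0,...,7. Row orthogonality: sum_m chi_k(m) conj(chi_l(m)) = 8 * [k = l].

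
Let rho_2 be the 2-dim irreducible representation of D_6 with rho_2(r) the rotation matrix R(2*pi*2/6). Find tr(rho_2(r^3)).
chi_{rho_2}(r^3) = 2*cos(2*pi*2*3/6) = 2

Proof sketch: rho_2(r^3) is rotation by angle 2*pi*2*3/6, whose trace is 2*cos(2*pi*2*3/6) = 2.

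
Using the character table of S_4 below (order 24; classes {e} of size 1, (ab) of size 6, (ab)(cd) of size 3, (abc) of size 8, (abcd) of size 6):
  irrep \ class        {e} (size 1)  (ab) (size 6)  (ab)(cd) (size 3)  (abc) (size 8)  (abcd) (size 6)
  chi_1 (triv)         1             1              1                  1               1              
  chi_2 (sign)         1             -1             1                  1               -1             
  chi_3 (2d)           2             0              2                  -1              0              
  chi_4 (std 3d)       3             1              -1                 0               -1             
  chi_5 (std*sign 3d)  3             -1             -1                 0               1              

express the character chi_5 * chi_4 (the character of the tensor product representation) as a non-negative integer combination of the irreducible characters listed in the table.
chi_5 tensor chi_4 = chi_2 + chi_3 + chi_4 + chi_5 (all other irreducibles have multiplicity 0).

Solution. The character of a tensor product is the pointwise product (chi_5 * chi_4)(C) = chi_5(C) * chi_4(C):
  {e}: (3)*(3), (ab): (-1)*(1), (ab)(cd): (-1)*(-1), (abc): (0)*(0), (abcd): (1)*(-1)
so (chi_5 * chi_4) takes values
  {e} -> 9, (ab) -> -1, (ab)(cd) -> 1, (abc) -> 0, (abcd) -> -1.
Now take the inner product of this character with each irreducible chi from the table, <chi_5*chi_4, chi> = (1/24) sum_C |C| (chi_5*chi_4)(C) conj(chi(C)):
  <chi_5*chi_4, chi_1> = (1/24)[1*(9)*conj(1) + 6*(-1)*conj(1) + 3*(1)*conj(1) + 8*(0)*conj(1) + 6*(-1)*conj(1)]
      = (1/24)[(9) + (-6) + (3) + (0) + (-6)] = 0/24 = 0
  <chi_5*chi_4, chi_2> = (1/24)[1*(9)*conj(1) + 6*(-1)*conj(-1) + 3*(1)*conj(1) + 8*(0)*conj(1) + 6*(-1)*conj(-1)]
      = (1/24)[(9) + (6) + (3) + (0) + (6)] = 24/24 = 1
  <chi_5*chi_4, chi_3> = (1/24)[1*(9)*conj(2) + 6*(-1)*conj(0) + 3*(1)*conj(2) + 8*(0)*conj(-1) + 6*(-1)*conj(0)]
      = (1/24)[(18) + (0) + (6) + (0) + (0)] = 24/24 = 1
  <chi_5*chi_4, chi_4> = (1/24)[1*(9)*conj(3) + 6*(-1)*conj(1) + 3*(1)*conj(-1) + 8*(0)*conj(0) + 6*(-1)*conj(-1)]
      = (1/24)[(27) + (-6) + (-3) + (0) + (6)] = 24/24 = 1
  <chi_5*chi_4, chi_5> = (1/24)[1*(9)*conj(3) + 6*(-1)*conj(-1) + 3*(1)*conj(-1) + 8*(0)*conj(0) + 6*(-1)*conj(1)]
      = (1/24)[(27) + (6) + (-3) + (0) + (-6)] = 24/24 = 1
Hence the multiplicities are chi_2: 1, chi_3: 1, chi_4: 1, chi_5: 1. Dimension check: dim(chi_5)*dim(chi_4) = 3*3 = 9 and sum (mult * dim) = 1*1 + 1*2 + 1*3 + 1*3 = 9.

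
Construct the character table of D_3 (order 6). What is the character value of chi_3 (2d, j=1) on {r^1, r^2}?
Conjugacy classes: {e} of size 1, {r^1, r^2} of size 2, {s, sr, ..., sr^2} of size 3.
Character table:
  irrep \ class              {e} (size 1)  {r^1, r^2} (size 2)  {s, sr, ..., sr^2} (size 3)
  chi_1 (triv)               1             1                    1                          
  chi_2 (sign: r->1, s->-1)  1             1                    -1                         
  chi_3 (2d, j=1)            2             -1                   0                          

Spot check: chi_3 (2d, j=1) on {r^1, r^2} = -1.

Why: D_3 has order 2*3 = 6 with 3 conjugacy classes, hence 3 irreducibles. Sum of squared dims 1 + 1 + 4 = 6 = |G|. Linear characters come from the abelianisation; the 2-dimensional irreps have character r^k -> 2*cos(2*pi*j*k/3), reflections -> 0.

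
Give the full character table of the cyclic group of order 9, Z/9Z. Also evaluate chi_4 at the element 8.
Character table of Z/9Z (irreps indexed chi_0,...,chi_8 with chi_k(m) = zeta_9^(k*m), zeta_9 = exp(2*pi*i/9)):
  irrep \ class  {0} (size 1)  {1} (size 1)    {2} (size 1)    {3} (size 1)    {4} (size 1)    {5} (size 1)    {6} (size 1)    {7} (size 1)    {8} (size 1)  
  chi_0          1             1               1               1               1               1               1               1               1             
  chi_1          1             exp(2*I*pi/9)   exp(4*I*pi/9)   exp(2*I*pi/3)   exp(8*I*pi/9)   exp(-8*I*pi/9)  exp(-2*I*pi/3)  exp(-4*I*pi/9)  exp(-2*I*pi/9)
  chi_2          1             exp(4*I*pi/9)   exp(8*I*pi/9)   exp(-2*I*pi/3)  exp(-2*I*pi/9)  exp(2*I*pi/9)   exp(2*I*pi/3)   exp(-8*I*pi/9)  exp(-4*I*pi/9)
  chi_3          1             exp(2*I*pi/3)   exp(-2*I*pi/3)  1               exp(2*I*pi/3)   exp(-2*I*pi/3)  1               exp(2*I*pi/3)   exp(-2*I*pi/3)
  chi_4          1             exp(8*I*pi/9)   exp(-2*I*pi/9)  exp(2*I*pi/3)   exp(-4*I*pi/9)  exp(4*I*pi/9)   exp(-2*I*pi/3)  exp(2*I*pi/9)   exp(-8*I*pi/9)
  chi_5          1             exp(-8*I*pi/9)  exp(2*I*pi/9)   exp(-2*I*pi/3)  exp(4*I*pi/9)   exp(-4*I*pi/9)  exp(2*I*pi/3)   exp(-2*I*pi/9)  exp(8*I*pi/9) 
  chi_6          1             exp(-2*I*pi/3)  exp(2*I*pi/3)   1               exp(-2*I*pi/3)  exp(2*I*pi/3)   1               exp(-2*I*pi/3)  exp(2*I*pi/3) 
  chi_7          1             exp(-4*I*pi/9)  exp(-8*I*pi/9)  exp(2*I*pi/3)   exp(2*I*pi/9)   exp(-2*I*pi/9)  exp(-2*I*pi/3)  exp(8*I*pi/9)   exp(4*I*pi/9) 
  chi_8          1             exp(-2*I*pi/9)  exp(-4*I*pi/9)  exp(-2*I*pi/3)  exp(-8*I*pi/9)  exp(8*I*pi/9)   exp(2*I*pi/3)   exp(4*I*pi/9)   exp(2*I*pi/9) 

Spot check: chi_4(8) = zeta_9^(4*8) = zeta_9^32 = exp(-8*I*pi/9).

Justification: Z/9Z is abelian, so all 9 irreducible complex representations are 1-dimensional. They are given by chi_k(m) = zeta_9^(k*m) for k = 0,...,8. Row orthogonality: sum_m chi_k(m) conj(chi_l(m)) = 9 * [k = l].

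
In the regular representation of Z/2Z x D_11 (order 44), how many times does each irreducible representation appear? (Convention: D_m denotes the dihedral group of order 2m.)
Each irreducible V_i of dimension d_i appears with multiplicity d_i, i.e. rho_reg = (direct sum over all irreducibles V_i) d_i V_i. The irreducible dimensions for Z/2Z x D_11 are 1, 1, 1, 1, 2, 2, 2, 2, 2, 2, 2, 2, 2, 2: 4 irreducibles of dimension 1, each with multiplicity 1; 10 irreducibles of dimension 2, each with multiplicity 2. Total dimension 4*1*1 + 10*2*2 = 44 = |G|.

Solution. General theorem: in the regular representation of a finite group G, each irreducible appears with multiplicity equal to its dimension. Check: dim(rho_reg) = sum d_i^2 = 1 + 1 + 1 + 1 + 4 + 4 + 4 + 4 + 4 + 4 + 4 + 4 + 4 + 4 = 44 = |G|.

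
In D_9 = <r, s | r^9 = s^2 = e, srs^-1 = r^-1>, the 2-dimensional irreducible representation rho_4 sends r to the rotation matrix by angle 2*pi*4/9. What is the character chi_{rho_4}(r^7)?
chi_{rho_4}(r^7) = 2*cos(2*pi*4*7/9) = 2*cos(56*pi/9)

Derivation: rho_4(r^7) is rotation by angle 2*pi*4*7/9, whose trace is 2*cos(2*pi*4*7/9) = 2*cos(56*pi/9).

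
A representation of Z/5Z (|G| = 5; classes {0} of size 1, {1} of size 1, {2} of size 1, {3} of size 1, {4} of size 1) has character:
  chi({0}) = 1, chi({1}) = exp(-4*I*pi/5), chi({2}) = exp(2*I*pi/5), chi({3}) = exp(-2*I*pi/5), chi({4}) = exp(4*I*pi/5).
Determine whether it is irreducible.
Irreducible: <chi, chi> = 1.

Proof sketch: <chi, chi> = (1/|G|) sum_C |C| * |chi(C)|^2 = (1/5)[1*|1|^2 + 1*|exp(-4*I*pi/5)|^2 + 1*|exp(2*I*pi/5)|^2 + 1*|exp(-2*I*pi/5)|^2 + 1*|exp(4*I*pi/5)|^2]
  = (1/5)[(1) + (1) + (1) + (1) + (1)] = 5/5 = 1.
(Exp terms are combined using exp(i*s)*conj(exp(i*t)) = exp(i*(s-t)), and sums of them are collapsed using the identity that for every m > 1 the m distinct m-th roots of unity sum to 0, e.g. 1 + exp(2*I*pi/3) + exp(-2*I*pi/3) = 0.)
A character is irreducible iff <chi, chi> = 1, so this representation is irreducible.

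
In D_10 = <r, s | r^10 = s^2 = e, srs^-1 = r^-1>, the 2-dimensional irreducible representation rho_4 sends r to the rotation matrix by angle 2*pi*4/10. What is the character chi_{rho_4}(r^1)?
chi_{rho_4}(r^1) = 2*cos(2*pi*4*1/10) = -sqrt(5)/2 - 1/2

Working: rho_4(r^1) is rotation by angle 2*pi*4*1/10, whose trace is 2*cos(2*pi*4*1/10) = -sqrt(5)/2 - 1/2.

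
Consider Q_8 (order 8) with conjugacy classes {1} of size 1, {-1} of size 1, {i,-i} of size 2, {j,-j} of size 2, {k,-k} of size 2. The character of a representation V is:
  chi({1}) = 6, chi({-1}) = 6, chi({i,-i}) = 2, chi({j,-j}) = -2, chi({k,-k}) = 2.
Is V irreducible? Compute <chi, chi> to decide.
Not irreducible (reducible): <chi, chi> = 12 > 1.

Justification: <chi, chi> = (1/|G|) sum_C |C| * |chi(C)|^2 = (1/8)[1*|6|^2 + 1*|6|^2 + 2*|2|^2 + 2*|-2|^2 + 2*|2|^2]
  = (1/8)[(36) + (36) + (8) + (8) + (8)] = 96/8 = 12.
A character is irreducible iff <chi, chi> = 1, so this representation is reducible.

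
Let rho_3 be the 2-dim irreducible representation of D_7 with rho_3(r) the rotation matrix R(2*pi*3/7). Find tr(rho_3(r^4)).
chi_{rho_3}(r^4) = 2*cos(2*pi*3*4/7) = -2*cos(3*pi/7)

Details: rho_3(r^4) is rotation by angle 2*pi*3*4/7, whose trace is 2*cos(2*pi*3*4/7) = -2*cos(3*pi/7).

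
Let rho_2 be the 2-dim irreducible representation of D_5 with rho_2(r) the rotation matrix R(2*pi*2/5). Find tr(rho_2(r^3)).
chi_{rho_2}(r^3) = 2*cos(2*pi*2*3/5) = -1/2 + sqrt(5)/2

Why: rho_2(r^3) is rotation by angle 2*pi*2*3/5, whose trace is 2*cos(2*pi*2*3/5) = -1/2 + sqrt(5)/2.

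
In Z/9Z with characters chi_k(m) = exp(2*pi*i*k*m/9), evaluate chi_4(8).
chi_4(8) = zeta_9^32 = exp(-8*I*pi/9)

chi_4(8) = zeta_9^(4*8) = zeta_9^32. Since zeta_9^9 = 1, this equals zeta_9^5 = exp(2*pi*i*5/9) = exp(-8*I*pi/9).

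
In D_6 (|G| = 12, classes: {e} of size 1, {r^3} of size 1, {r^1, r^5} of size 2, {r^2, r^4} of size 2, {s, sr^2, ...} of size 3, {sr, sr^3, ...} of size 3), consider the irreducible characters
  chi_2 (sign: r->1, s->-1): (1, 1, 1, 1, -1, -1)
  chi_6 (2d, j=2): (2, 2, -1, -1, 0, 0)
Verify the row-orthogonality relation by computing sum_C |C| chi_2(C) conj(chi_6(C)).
Sum = 0; so <chi_2, chi_6> = 0 (distinct irreducibles are orthogonal).

Argument: Compute term by term over conjugacy classes (|C| * chi_2(C) * conj(chi_6(C))):
  1*(1)*conj(2) + 1*(1)*conj(2) + 2*(1)*conj(-1) + 2*(1)*conj(-1) + 3*(-1)*conj(0) + 3*(-1)*conj(0)
  = (2) + (2) + (-2) + (-2) + (0) + (0)
  = 0.
Dividing by |G| = 12 gives 0/12 = 0, matching the row-orthogonality relation <chi_2, chi_6> = [chi_2 = chi_6].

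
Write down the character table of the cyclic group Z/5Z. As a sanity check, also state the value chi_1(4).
Character table of Z/5Z (irreps indexed chi_0,...,chi_4 with chi_k(m) = zeta_5^(k*m), zeta_5 = exp(2*pi*i/5)):
  irrep \ class  {0} (size 1)  {1} (size 1)    {2} (size 1)    {3} (size 1)    {4} (size 1)  
  chi_0          1             1               1               1               1             
  chi_1          1             exp(2*I*pi/5)   exp(4*I*pi/5)   exp(-4*I*pi/5)  exp(-2*I*pi/5)
  chi_2          1             exp(4*I*pi/5)   exp(-2*I*pi/5)  exp(2*I*pi/5)   exp(-4*I*pi/5)
  chi_3          1             exp(-4*I*pi/5)  exp(2*I*pi/5)   exp(-2*I*pi/5)  exp(4*I*pi/5) 
  chi_4          1             exp(-2*I*pi/5)  exp(-4*I*pi/5)  exp(4*I*pi/5)   exp(2*I*pi/5) 

Spot check: chi_1(4) = zeta_5^(1*4) = zeta_5^4 = exp(-2*I*pi/5).

Solution. Z/5Z is abelian, so all 5 irreducible complex representations are 1-dimensional. They are given by chi_k(m) = zeta_5^(k*m) for k = 0,...,4. Row orthogonality: sum_m chi_k(m) conj(chi_l(m)) = 5 * [k = l].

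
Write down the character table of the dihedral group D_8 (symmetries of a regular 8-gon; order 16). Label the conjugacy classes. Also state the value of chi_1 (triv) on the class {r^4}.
Conjugacy classes: {e} of size 1, {r^4} of size 1, {r^1, r^7} of size 2, {r^2, r^6} of size 2, {r^3, r^5} of size 2, {s, sr^2, ...} of size 4, {sr, sr^3, ...} of size 4.
Character table:
  irrep \ class              {e} (size 1)  {r^4} (size 1)  {r^1, r^7} (size 2)  {r^2, r^6} (size 2)  {r^3, r^5} (size 2)  {s, sr^2, ...} (size 4)  {sr, sr^3, ...} (size 4)
  chi_1 (triv)               1             1               1                    1                    1                    1                        1                       
  chi_2 (sign: r->1, s->-1)  1             1               1                    1                    1                    -1                       -1                      
  chi_3 (r->-1, s->1)        1             1               -1                   1                    -1                   1                        -1                      
  chi_4 (r->-1, s->-1)       1             1               -1                   1                    -1                   -1                       1                       
  chi_5 (2d, j=1)            2             -2              sqrt(2)              0                    -sqrt(2)             0                        0                       
  chi_6 (2d, j=2)            2             2               0                    -2                   0                    0                        0                       
  chi_7 (2d, j=3)            2             -2              -sqrt(2)             0                    sqrt(2)              0                        0                       

Spot check: chi_1 (triv) on {r^4} = 1.

Details: D_8 has order 2*8 = 16 with 7 conjugacy classes, hence 7 irreducibles. Sum of squared dims 1 + 1 + 1 + 1 + 4 + 4 + 4 = 16 = |G|. Linear characters come from the abelianisation; the 2-dimensional irreps have character r^k -> 2*cos(2*pi*j*k/8), reflections -> 0.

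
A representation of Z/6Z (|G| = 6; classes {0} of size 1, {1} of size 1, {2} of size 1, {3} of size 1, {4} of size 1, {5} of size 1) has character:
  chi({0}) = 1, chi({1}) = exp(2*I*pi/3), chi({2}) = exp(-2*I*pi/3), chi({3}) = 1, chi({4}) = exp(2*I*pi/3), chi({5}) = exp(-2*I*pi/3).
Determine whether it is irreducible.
Irreducible: <chi, chi> = 1.

<chi, chi> = (1/|G|) sum_C |C| * |chi(C)|^2 = (1/6)[1*|1|^2 + 1*|exp(2*I*pi/3)|^2 + 1*|exp(-2*I*pi/3)|^2 + 1*|1|^2 + 1*|exp(2*I*pi/3)|^2 + 1*|exp(-2*I*pi/3)|^2]
  = (1/6)[(1) + (1) + (1) + (1) + (1) + (1)] = 6/6 = 1.
(Exp terms are combined using exp(i*s)*conj(exp(i*t)) = exp(i*(s-t)), and sums of them are collapsed using the identity that for every m > 1 the m distinct m-th roots of unity sum to 0, e.g. 1 + exp(2*I*pi/3) + exp(-2*I*pi/3) = 0.)
A character is irreducible iff <chi, chi> = 1, so this representation is irreducible.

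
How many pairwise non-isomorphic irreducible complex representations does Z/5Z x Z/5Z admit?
25

Proof sketch: The number of irreducible complex representations of a finite group equals its number of conjugacy classes. Z/5Z x Z/5Z is abelian of order 25, so every element is its own conjugacy class: 25 classes, so Z/5Z x Z/5Z (order 25) has exactly 25 irreducible complex representations.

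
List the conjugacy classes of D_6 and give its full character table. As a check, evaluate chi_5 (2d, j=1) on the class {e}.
Conjugacy classes: {e} of size 1, {r^3} of size 1, {r^1, r^5} of size 2, {r^2, r^4} of size 2, {s, sr^2, ...} of size 3, {sr, sr^3, ...} of size 3.
Character table:
  irrep \ class              {e} (size 1)  {r^3} (size 1)  {r^1, r^5} (size 2)  {r^2, r^4} (size 2)  {s, sr^2, ...} (size 3)  {sr, sr^3, ...} (size 3)
  chi_1 (triv)               1             1               1                    1                    1                        1                       
  chi_2 (sign: r->1, s->-1)  1             1               1                    1                    -1                       -1                      
  chi_3 (r->-1, s->1)        1             -1              -1                   1                    1                        -1                      
  chi_4 (r->-1, s->-1)       1             -1              -1                   1                    -1                       1                       
  chi_5 (2d, j=1)            2             -2              1                    -1                   0                        0                       
  chi_6 (2d, j=2)            2             2               -1                   -1                   0                        0                       

Spot check: chi_5 (2d, j=1) on {e} = 2.

Proof sketch: D_6 has order 2*6 = 12 with 6 conjugacy classes, hence 6 irreducibles. Sum of squared dims 1 + 1 + 1 + 1 + 4 + 4 = 12 = |G|. Linear characters come from the abelianisation; the 2-dimensional irreps have character r^k -> 2*cos(2*pi*j*k/6), reflections -> 0.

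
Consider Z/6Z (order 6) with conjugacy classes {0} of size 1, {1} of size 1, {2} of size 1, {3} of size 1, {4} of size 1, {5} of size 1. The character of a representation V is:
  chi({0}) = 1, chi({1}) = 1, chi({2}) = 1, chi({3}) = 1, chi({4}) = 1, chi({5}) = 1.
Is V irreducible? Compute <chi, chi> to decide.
Irreducible: <chi, chi> = 1.

Argument: <chi, chi> = (1/|G|) sum_C |C| * |chi(C)|^2 = (1/6)[1*|1|^2 + 1*|1|^2 + 1*|1|^2 + 1*|1|^2 + 1*|1|^2 + 1*|1|^2]
  = (1/6)[(1) + (1) + (1) + (1) + (1) + (1)] = 6/6 = 1.
(Exp terms are combined using exp(i*s)*conj(exp(i*t)) = exp(i*(s-t)), and sums of them are collapsed using the identity that for every m > 1 the m distinct m-th roots of unity sum to 0, e.g. 1 + exp(2*I*pi/3) + exp(-2*I*pi/3) = 0.)
A character is irreducible iff <chi, chi> = 1, so this representation is irreducible.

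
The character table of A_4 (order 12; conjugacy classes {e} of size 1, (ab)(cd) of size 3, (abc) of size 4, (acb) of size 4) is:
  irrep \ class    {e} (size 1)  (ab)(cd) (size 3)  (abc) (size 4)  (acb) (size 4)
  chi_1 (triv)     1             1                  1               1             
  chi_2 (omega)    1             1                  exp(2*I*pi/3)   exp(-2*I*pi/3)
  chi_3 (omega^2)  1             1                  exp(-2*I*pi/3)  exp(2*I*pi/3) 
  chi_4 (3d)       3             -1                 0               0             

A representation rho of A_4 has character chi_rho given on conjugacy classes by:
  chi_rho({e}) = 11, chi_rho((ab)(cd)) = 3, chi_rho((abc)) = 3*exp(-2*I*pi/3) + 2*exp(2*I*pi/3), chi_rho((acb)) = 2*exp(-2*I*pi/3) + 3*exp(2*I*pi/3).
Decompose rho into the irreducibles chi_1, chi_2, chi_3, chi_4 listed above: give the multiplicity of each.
Multiplicities: chi_1: 0, chi_2: 2, chi_3: 3, chi_4: 2.

Solution. Use <chi_rho, chi> = (1/|G|) sum_C |C| * chi_rho(C) * conj(chi(C)) with |G| = 12 for each irreducible chi in the table:
  <chi_rho, chi_1> = (1/12)[1*(11)*conj(1) + 3*(3)*conj(1) + 4*(3*exp(-2*I*pi/3) + 2*exp(2*I*pi/3))*conj(1) + 4*(2*exp(-2*I*pi/3) + 3*exp(2*I*pi/3))*conj(1)]
      = (1/12)[(11) + (9) + (12*exp(-2*I*pi/3) + 8*exp(2*I*pi/3)) + (8*exp(-2*I*pi/3) + 12*exp(2*I*pi/3))] = 0/12 = 0
  <chi_rho, chi_2> = (1/12)[1*(11)*conj(1) + 3*(3)*conj(1) + 4*(3*exp(-2*I*pi/3) + 2*exp(2*I*pi/3))*conj(exp(2*I*pi/3)) + 4*(2*exp(-2*I*pi/3) + 3*exp(2*I*pi/3))*conj(exp(-2*I*pi/3))]
      = (1/12)[(11) + (9) + (8 + 12*exp(2*I*pi/3)) + (8 + 12*exp(-2*I*pi/3))] = 24/12 = 2
  <chi_rho, chi_3> = (1/12)[1*(11)*conj(1) + 3*(3)*conj(1) + 4*(3*exp(-2*I*pi/3) + 2*exp(2*I*pi/3))*conj(exp(-2*I*pi/3)) + 4*(2*exp(-2*I*pi/3) + 3*exp(2*I*pi/3))*conj(exp(2*I*pi/3))]
      = (1/12)[(11) + (9) + (12 + 8*exp(-2*I*pi/3)) + (12 + 8*exp(2*I*pi/3))] = 36/12 = 3
  <chi_rho, chi_4> = (1/12)[1*(11)*conj(3) + 3*(3)*conj(-1) + 4*(3*exp(-2*I*pi/3) + 2*exp(2*I*pi/3))*conj(0) + 4*(2*exp(-2*I*pi/3) + 3*exp(2*I*pi/3))*conj(0)]
      = (1/12)[(33) + (-9) + (0) + (0)] = 24/12 = 2
(Exp terms are combined using exp(i*s)*conj(exp(i*t)) = exp(i*(s-t)), and sums of them are collapsed using the identity that for every m > 1 the m distinct m-th roots of unity sum to 0, e.g. 1 + exp(2*I*pi/3) + exp(-2*I*pi/3) = 0.)
Dimension check: dim(rho) = sum (mult * dim) = 0*1 + 2*1 + 3*1 + 2*3 = 11 = chi_rho(e) = 11.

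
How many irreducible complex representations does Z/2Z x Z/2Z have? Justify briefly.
4

Why: The number of irreducible complex representations of a finite group equals its number of conjugacy classes. Z/2Z x Z/2Z is abelian of order 4, so every element is its own conjugacy class: 4 classes, so Z/2Z x Z/2Z (order 4) has exactly 4 irreducible complex representations.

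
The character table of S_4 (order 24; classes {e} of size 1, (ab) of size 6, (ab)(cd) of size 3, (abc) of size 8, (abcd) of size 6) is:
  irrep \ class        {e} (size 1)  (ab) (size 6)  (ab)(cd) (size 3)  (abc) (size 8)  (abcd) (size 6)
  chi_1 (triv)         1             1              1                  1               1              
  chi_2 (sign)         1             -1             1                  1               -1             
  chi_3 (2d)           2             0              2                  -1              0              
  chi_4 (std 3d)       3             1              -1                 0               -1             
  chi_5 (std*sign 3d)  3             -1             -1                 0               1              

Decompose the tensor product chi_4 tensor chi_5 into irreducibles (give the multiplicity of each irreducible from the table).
chi_4 tensor chi_5 = chi_2 + chi_3 + chi_4 + chi_5 (all other irreducibles have multiplicity 0).

Explanation: The character of a tensor product is the pointwise product (chi_4 * chi_5)(C) = chi_4(C) * chi_5(C):
  {e}: (3)*(3), (ab): (1)*(-1), (ab)(cd): (-1)*(-1), (abc): (0)*(0), (abcd): (-1)*(1)
so (chi_4 * chi_5) takes values
  {e} -> 9, (ab) -> -1, (ab)(cd) -> 1, (abc) -> 0, (abcd) -> -1.
Now take the inner product of this character with each irreducible chi from the table, <chi_4*chi_5, chi> = (1/24) sum_C |C| (chi_4*chi_5)(C) conj(chi(C)):
  <chi_4*chi_5, chi_1> = (1/24)[1*(9)*conj(1) + 6*(-1)*conj(1) + 3*(1)*conj(1) + 8*(0)*conj(1) + 6*(-1)*conj(1)]
      = (1/24)[(9) + (-6) + (3) + (0) + (-6)] = 0/24 = 0
  <chi_4*chi_5, chi_2> = (1/24)[1*(9)*conj(1) + 6*(-1)*conj(-1) + 3*(1)*conj(1) + 8*(0)*conj(1) + 6*(-1)*conj(-1)]
      = (1/24)[(9) + (6) + (3) + (0) + (6)] = 24/24 = 1
  <chi_4*chi_5, chi_3> = (1/24)[1*(9)*conj(2) + 6*(-1)*conj(0) + 3*(1)*conj(2) + 8*(0)*conj(-1) + 6*(-1)*conj(0)]
      = (1/24)[(18) + (0) + (6) + (0) + (0)] = 24/24 = 1
  <chi_4*chi_5, chi_4> = (1/24)[1*(9)*conj(3) + 6*(-1)*conj(1) + 3*(1)*conj(-1) + 8*(0)*conj(0) + 6*(-1)*conj(-1)]
      = (1/24)[(27) + (-6) + (-3) + (0) + (6)] = 24/24 = 1
  <chi_4*chi_5, chi_5> = (1/24)[1*(9)*conj(3) + 6*(-1)*conj(-1) + 3*(1)*conj(-1) + 8*(0)*conj(0) + 6*(-1)*conj(1)]
      = (1/24)[(27) + (6) + (-3) + (0) + (-6)] = 24/24 = 1
Hence the multiplicities are chi_2: 1, chi_3: 1, chi_4: 1, chi_5: 1. Dimension check: dim(chi_4)*dim(chi_5) = 3*3 = 9 and sum (mult * dim) = 1*1 + 1*2 + 1*3 + 1*3 = 9.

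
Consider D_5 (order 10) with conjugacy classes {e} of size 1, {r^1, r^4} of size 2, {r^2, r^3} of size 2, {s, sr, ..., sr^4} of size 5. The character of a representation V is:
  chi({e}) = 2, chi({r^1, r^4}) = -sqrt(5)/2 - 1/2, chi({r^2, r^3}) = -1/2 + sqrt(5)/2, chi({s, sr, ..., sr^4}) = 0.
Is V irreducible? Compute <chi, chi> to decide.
Irreducible: <chi, chi> = 1.

Derivation: <chi, chi> = (1/|G|) sum_C |C| * |chi(C)|^2 = (1/10)[1*|2|^2 + 2*|-sqrt(5)/2 - 1/2|^2 + 2*|-1/2 + sqrt(5)/2|^2 + 5*|0|^2]
  = (1/10)[(4) + (sqrt(5) + 3) + (3 - sqrt(5)) + (0)] = 10/10 = 1.
A character is irreducible iff <chi, chi> = 1, so this representation is irreducible.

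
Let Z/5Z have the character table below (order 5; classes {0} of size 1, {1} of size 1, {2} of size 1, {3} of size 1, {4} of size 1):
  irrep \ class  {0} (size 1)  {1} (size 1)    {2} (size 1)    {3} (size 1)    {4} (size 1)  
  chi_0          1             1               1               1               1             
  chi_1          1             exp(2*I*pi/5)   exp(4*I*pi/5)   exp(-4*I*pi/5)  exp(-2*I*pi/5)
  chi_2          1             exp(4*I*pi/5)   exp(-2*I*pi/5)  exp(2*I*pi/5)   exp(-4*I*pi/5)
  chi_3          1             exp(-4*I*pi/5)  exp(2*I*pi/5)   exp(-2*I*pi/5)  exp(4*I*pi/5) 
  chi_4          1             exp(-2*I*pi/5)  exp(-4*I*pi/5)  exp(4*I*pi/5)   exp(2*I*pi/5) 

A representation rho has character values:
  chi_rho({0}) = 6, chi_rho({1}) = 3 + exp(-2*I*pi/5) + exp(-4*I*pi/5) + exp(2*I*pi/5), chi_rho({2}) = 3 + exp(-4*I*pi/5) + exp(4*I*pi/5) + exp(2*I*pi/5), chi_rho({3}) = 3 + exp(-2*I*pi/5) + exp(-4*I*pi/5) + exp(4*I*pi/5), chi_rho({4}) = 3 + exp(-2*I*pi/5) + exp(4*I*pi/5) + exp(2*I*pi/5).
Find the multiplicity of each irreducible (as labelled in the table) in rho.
Multiplicities: chi_0: 3, chi_1: 1, chi_2: 0, chi_3: 1, chi_4: 1.

Details: Use <chi_rho, chi> = (1/|G|) sum_C |C| * chi_rho(C) * conj(chi(C)) with |G| = 5 for each irreducible chi in the table:
  <chi_rho, chi_0> = (1/5)[1*(6)*conj(1) + 1*(3 + exp(-2*I*pi/5) + exp(-4*I*pi/5) + exp(2*I*pi/5))*conj(1) + 1*(3 + exp(-4*I*pi/5) + exp(4*I*pi/5) + exp(2*I*pi/5))*conj(1) + 1*(3 + exp(-2*I*pi/5) + exp(-4*I*pi/5) + exp(4*I*pi/5))*conj(1) + 1*(3 + exp(-2*I*pi/5) + exp(4*I*pi/5) + exp(2*I*pi/5))*conj(1)]
      = (1/5)[(6) + (3 + exp(-2*I*pi/5) + exp(-4*I*pi/5) + exp(2*I*pi/5)) + (3 + exp(-4*I*pi/5) + exp(4*I*pi/5) + exp(2*I*pi/5)) + (3 + exp(-2*I*pi/5) + exp(-4*I*pi/5) + exp(4*I*pi/5)) + (3 + exp(-2*I*pi/5) + exp(4*I*pi/5) + exp(2*I*pi/5))] = 15/5 = 3
  <chi_rho, chi_1> = (1/5)[1*(6)*conj(1) + 1*(3 + exp(-2*I*pi/5) + exp(-4*I*pi/5) + exp(2*I*pi/5))*conj(exp(2*I*pi/5)) + 1*(3 + exp(-4*I*pi/5) + exp(4*I*pi/5) + exp(2*I*pi/5))*conj(exp(4*I*pi/5)) + 1*(3 + exp(-2*I*pi/5) + exp(-4*I*pi/5) + exp(4*I*pi/5))*conj(exp(-4*I*pi/5)) + 1*(3 + exp(-2*I*pi/5) + exp(4*I*pi/5) + exp(2*I*pi/5))*conj(exp(-2*I*pi/5))]
      = (1/5)[(6) + (1 + 3*exp(-2*I*pi/5) + exp(-4*I*pi/5) + exp(4*I*pi/5)) + (1 + 3*exp(-4*I*pi/5) + exp(-2*I*pi/5) + exp(2*I*pi/5)) + (1 + exp(-2*I*pi/5) + exp(2*I*pi/5) + 3*exp(4*I*pi/5)) + (1 + exp(-4*I*pi/5) + exp(4*I*pi/5) + 3*exp(2*I*pi/5))] = 5/5 = 1
  <chi_rho, chi_2> = (1/5)[1*(6)*conj(1) + 1*(3 + exp(-2*I*pi/5) + exp(-4*I*pi/5) + exp(2*I*pi/5))*conj(exp(4*I*pi/5)) + 1*(3 + exp(-4*I*pi/5) + exp(4*I*pi/5) + exp(2*I*pi/5))*conj(exp(-2*I*pi/5)) + 1*(3 + exp(-2*I*pi/5) + exp(-4*I*pi/5) + exp(4*I*pi/5))*conj(exp(2*I*pi/5)) + 1*(3 + exp(-2*I*pi/5) + exp(4*I*pi/5) + exp(2*I*pi/5))*conj(exp(-4*I*pi/5))]
      = (1/5)[(6) + (3*exp(-4*I*pi/5) + exp(-2*I*pi/5) + exp(4*I*pi/5) + exp(2*I*pi/5)) + (exp(-2*I*pi/5) + exp(-4*I*pi/5) + exp(4*I*pi/5) + 3*exp(2*I*pi/5)) + (3*exp(-2*I*pi/5) + exp(-4*I*pi/5) + exp(4*I*pi/5) + exp(2*I*pi/5)) + (exp(-2*I*pi/5) + exp(-4*I*pi/5) + exp(2*I*pi/5) + 3*exp(4*I*pi/5))] = 0/5 = 0
  <chi_rho, chi_3> = (1/5)[1*(6)*conj(1) + 1*(3 + exp(-2*I*pi/5) + exp(-4*I*pi/5) + exp(2*I*pi/5))*conj(exp(-4*I*pi/5)) + 1*(3 + exp(-4*I*pi/5) + exp(4*I*pi/5) + exp(2*I*pi/5))*conj(exp(2*I*pi/5)) + 1*(3 + exp(-2*I*pi/5) + exp(-4*I*pi/5) + exp(4*I*pi/5))*conj(exp(-2*I*pi/5)) + 1*(3 + exp(-2*I*pi/5) + exp(4*I*pi/5) + exp(2*I*pi/5))*conj(exp(4*I*pi/5))]
      = (1/5)[(6) + (1 + exp(-4*I*pi/5) + exp(2*I*pi/5) + 3*exp(4*I*pi/5)) + (1 + 3*exp(-2*I*pi/5) + exp(4*I*pi/5) + exp(2*I*pi/5)) + (1 + exp(-2*I*pi/5) + exp(-4*I*pi/5) + 3*exp(2*I*pi/5)) + (1 + 3*exp(-4*I*pi/5) + exp(-2*I*pi/5) + exp(4*I*pi/5))] = 5/5 = 1
  <chi_rho, chi_4> = (1/5)[1*(6)*conj(1) + 1*(3 + exp(-2*I*pi/5) + exp(-4*I*pi/5) + exp(2*I*pi/5))*conj(exp(-2*I*pi/5)) + 1*(3 + exp(-4*I*pi/5) + exp(4*I*pi/5) + exp(2*I*pi/5))*conj(exp(-4*I*pi/5)) + 1*(3 + exp(-2*I*pi/5) + exp(-4*I*pi/5) + exp(4*I*pi/5))*conj(exp(4*I*pi/5)) + 1*(3 + exp(-2*I*pi/5) + exp(4*I*pi/5) + exp(2*I*pi/5))*conj(exp(2*I*pi/5))]
      = (1/5)[(6) + (1 + exp(-2*I*pi/5) + exp(4*I*pi/5) + 3*exp(2*I*pi/5)) + (1 + exp(-2*I*pi/5) + exp(-4*I*pi/5) + 3*exp(4*I*pi/5)) + (1 + 3*exp(-4*I*pi/5) + exp(4*I*pi/5) + exp(2*I*pi/5)) + (1 + 3*exp(-2*I*pi/5) + exp(-4*I*pi/5) + exp(2*I*pi/5))] = 5/5 = 1
(Exp terms are combined using exp(i*s)*conj(exp(i*t)) = exp(i*(s-t)), and sums of them are collapsed using the identity that for every m > 1 the m distinct m-th roots of unity sum to 0, e.g. 1 + exp(2*I*pi/3) + exp(-2*I*pi/3) = 0.)
Dimension check: dim(rho) = sum (mult * dim) = 3*1 + 1*1 + 0*1 + 1*1 + 1*1 = 6 = chi_rho(e) = 6.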